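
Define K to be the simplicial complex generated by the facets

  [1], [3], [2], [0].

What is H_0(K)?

K has 4 vertices.
rank ∂_0 = 0, rank ∂_1 = 0 ⇒ b_0 = 4 − 0 − 0 = 4. So H_0 = Z^4.

H_0 ≅ Z^4.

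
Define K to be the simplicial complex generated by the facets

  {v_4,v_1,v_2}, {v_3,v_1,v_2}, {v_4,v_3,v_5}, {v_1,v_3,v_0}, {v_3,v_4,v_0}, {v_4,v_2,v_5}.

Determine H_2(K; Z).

H_2 ≅ 0.

K has 6 vertices, 12 edges, 6 triangles.
rank ∂_2 = 6, rank ∂_3 = 0 ⇒ b_2 = 6 − 6 − 0 = 0. So H_2 ≅ 0.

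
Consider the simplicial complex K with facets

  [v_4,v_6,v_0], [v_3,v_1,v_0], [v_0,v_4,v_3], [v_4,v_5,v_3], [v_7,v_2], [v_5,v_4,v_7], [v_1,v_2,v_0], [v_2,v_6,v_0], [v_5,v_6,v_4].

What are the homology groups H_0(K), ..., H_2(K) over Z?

H_0 = Z,  H_1 = Z,  H_2 = 0.

We work with the vertex ordering v_0 < v_1 < v_2 < v_3 < v_4 < v_5 < v_6 < v_7. The simplices of K, each written with vertices in increasing order, are:

  0-simplices (8): [v_0], [v_1], [v_2], [v_3], [v_4], [v_5], [v_6], [v_7]
  1-simplices (16): (16 of them)
  2-simplices (8): [v_0,v_1,v_2], [v_0,v_1,v_3], [v_0,v_2,v_6], [v_0,v_3,v_4], [v_0,v_4,v_6], [v_3,v_4,v_5], [v_4,v_5,v_6], [v_4,v_5,v_7]

so the chain groups are C_0 ≅ Z^8, C_1 ≅ Z^16, C_2 ≅ Z^8.

Boundary ∂_1: C_1 → C_0 sends each edge [p,q] (with p < q) to q − p. For instance
  ∂[v_5,v_6] = [v_6] − [v_5].
The resulting 8×16 matrix has rank 7, and its Smith normal form has invariant factors (1,1,1,1,1,1,1).

The boundary map ∂_2: C_2 → C_1 sends each 2-simplex [p,q,r] to [q,r] − [p,r] + [p,q]. For instance
  ∂[v_0,v_2,v_6] = [v_2,v_6] − [v_0,v_6] + [v_0,v_2],
  ∂[v_4,v_5,v_7] = [v_5,v_7] − [v_4,v_7] + [v_4,v_5].
As a 16×8 matrix over Z this has rank 8, with invariant factors (1,1,1,1,1,1,1,1).

Computing H_k = (kernel of ∂_k) / (image of ∂_{k+1}):

  H_0: rank C_0 − rank ∂_1 = 8 − 7 = 1, and the invariant factors of ∂_1 are all 1, so H_0 = Z.
  H_1: rank ker ∂_1 − rank ∂_2 = (16 − 7) − 8 = 1, and the invariant factors of ∂_2 are all 1, so H_1 = Z.
  H_2: rank ker ∂_2 − rank ∂_3 = (8 − 8) − 0 = 0, and there is no ∂_3, so H_2 = 0.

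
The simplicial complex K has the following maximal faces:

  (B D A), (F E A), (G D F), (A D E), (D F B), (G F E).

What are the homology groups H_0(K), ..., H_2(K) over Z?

We work with the vertex ordering A < B < D < E < F < G. The simplices of K, each written with vertices in increasing order, are:

  0-simplices (6): A, B, D, E, F, G
  1-simplices (12): AB, AD, AE, AF, BD, BF, DE, DF, DG, EF, EG, FG
  2-simplices (6): ABD, ADE, AEF, BDF, DFG, EFG

Hence C_0 ≅ Z^6, C_1 ≅ Z^12, C_2 ≅ Z^6.

∂_1: C_1 → C_0 is given by ∂[p,q] = [q] − [p]. For instance
  ∂AF = F − A.
The 6×12 boundary matrix has rank 5 and Smith normal form diag(1,1,1,1,1).

Boundary ∂_2: C_2 → C_1 sends each 2-simplex [p,q,r] to [q,r] − [p,r] + [p,q]. For instance
  ∂BDF = DF − BF + BD,
  ∂ADE = DE − AE + AD.
As a 12×6 matrix over Z this has rank 6, with invariant factors (1,1,1,1,1,1).

From H_k ≅ ker(∂_k) / im(∂_{k+1}) we obtain:

  H_0: rank C_0 − rank ∂_1 = 6 − 5 = 1, and the invariant factors of ∂_1 are all 1, so H_0 = Z.
  H_1: rank ker ∂_1 − rank ∂_2 = (12 − 5) − 6 = 1, and the invariant factors of ∂_2 are all 1, so H_1 = Z.
  H_2: rank ker ∂_2 − rank ∂_3 = (6 − 6) − 0 = 0, and there is no ∂_3, so H_2 = 0.

(K is a triangulation of the cylinder S^1 x I.)

H_0 = Z,  H_1 = Z,  H_2 = 0.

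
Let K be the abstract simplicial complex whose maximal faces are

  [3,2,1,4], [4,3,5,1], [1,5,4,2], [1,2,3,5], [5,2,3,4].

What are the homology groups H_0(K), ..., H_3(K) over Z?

Order the vertices as 1 < 2 < 3 < 4 < 5. Listing each simplex with vertices in this order, K has dimension 3 with simplices:

  0-simplices (5): [1], [2], [3], [4], [5]
  1-simplices (10): [1,2], [1,3], [1,4], [1,5], [2,3], [2,4], [2,5], [3,4], [3,5], [4,5]
  2-simplices (10): [1,2,3], [1,2,4], [1,2,5], [1,3,4], [1,3,5], [1,4,5], [2,3,4], [2,3,5], [2,4,5], [3,4,5]
  3-simplices (5): [1,2,3,4], [1,2,3,5], [1,2,4,5], [1,3,4,5], [2,3,4,5]

Hence C_0 ≅ Z^5, C_1 ≅ Z^10, C_2 ≅ Z^10, C_3 ≅ Z^5.

The boundary map ∂_1: C_1 → C_0 maps an edge to its endpoints' difference, ∂[p,q] = q − p. For instance
  ∂[4,5] = [5] − [4].
The 5×10 boundary matrix has rank 4 and Smith normal form diag(1,1,1,1).

∂_2: C_2 → C_1 sends each 2-simplex [p,q,r] to [q,r] − [p,r] + [p,q]. For instance
  ∂[1,2,4] = [2,4] − [1,4] + [1,2],
  ∂[2,3,4] = [3,4] − [2,4] + [2,3].
As a 10×10 matrix over Z this has rank 6, with invariant factors (1,1,1,1,1,1).

∂_3: C_3 → C_2 sends each 3-simplex σ to the alternating sum Σ_i (−1)^i (σ with its i-th vertex removed). For instance
  ∂[1,2,4,5] = [2,4,5] − [1,4,5] + [1,2,5] − [1,2,4],
  ∂[1,3,4,5] = [3,4,5] − [1,4,5] + [1,3,5] − [1,3,4].
This gives a 10×5 integer matrix of rank 4; reducing to Smith normal form yields diagonal entries (1,1,1,1).

Computing H_k = (kernel of ∂_k) / (image of ∂_{k+1}):

  H_0: rank C_0 − rank ∂_1 = 5 − 4 = 1, and the invariant factors of ∂_1 are all 1, so H_0 = Z.
  H_1: rank ker ∂_1 − rank ∂_2 = (10 − 4) − 6 = 0, and the invariant factors of ∂_2 are all 1, so H_1 = 0.
  H_2: rank ker ∂_2 − rank ∂_3 = (10 − 6) − 4 = 0, and the invariant factors of ∂_3 are all 1, so H_2 = 0.
  H_3: rank ker ∂_3 − rank ∂_4 = (5 − 4) − 0 = 1, and there is no ∂_4, so H_3 = Z.

H_0 ≅ Z,  H_1 = 0,  H_2 = 0,  H_3 ≅ Z.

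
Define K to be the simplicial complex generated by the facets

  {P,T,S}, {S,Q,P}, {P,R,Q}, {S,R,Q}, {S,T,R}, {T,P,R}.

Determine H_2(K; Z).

We work with the vertex ordering P < Q < R < S < T. The simplices of K, each written with vertices in increasing order, are:

  0-simplices (5): P, Q, R, S, T
  1-simplices (9): PQ, PR, PS, PT, QR, QS, RS, RT, ST
  2-simplices (6): PQR, PQS, PRT, PST, QRS, RST

Hence C_0 ≅ Z^5, C_1 ≅ Z^9, C_2 ≅ Z^6.

∂_1: C_1 → C_0 sends each edge [p,q] (with p < q) to q − p.
The resulting 5×9 matrix has rank 4, and its Smith normal form has invariant factors (1,1,1,1).

Boundary ∂_2: C_2 → C_1 acts by ∂[p,q,r] = [q,r] − [p,r] + [p,q]. For instance
  ∂QRS = RS − QS + QR,
  ∂PRT = RT − PT + PR.
As a 9×6 matrix over Z this has rank 5, with invariant factors (1,1,1,1,1).

From H_k ≅ ker(∂_k) / im(∂_{k+1}) we obtain:

  H_2: rank ker ∂_2 − rank ∂_3 = (6 − 5) − 0 = 1, and there is no ∂_3, so H_2 = Z.

H_2 = Z.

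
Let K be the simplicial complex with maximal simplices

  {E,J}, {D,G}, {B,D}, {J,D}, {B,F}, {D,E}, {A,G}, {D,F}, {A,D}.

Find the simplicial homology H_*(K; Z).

Order the vertices as A < B < D < E < F < G < J. Listing each simplex with vertices in this order, K has dimension 1 with simplices:

  0-simplices (7): A, B, D, E, F, G, J
  1-simplices (9): AD, AG, BD, BF, DE, DF, DG, DJ, EJ

Hence C_0 ≅ Z^7, C_1 ≅ Z^9.

∂_1: C_1 → C_0 sends each edge [p,q] (with p < q) to q − p. For instance
  ∂BF = F − B.
This gives a 7×9 integer matrix of rank 6; reducing to Smith normal form yields diagonal entries (1,1,1,1,1,1).

Computing H_k = (kernel of ∂_k) / (image of ∂_{k+1}):

  H_0: rank C_0 − rank ∂_1 = 7 − 6 = 1, and the invariant factors of ∂_1 are all 1, so H_0 ≅ Z.
  H_1: rank ker ∂_1 − rank ∂_2 = (9 − 6) − 0 = 3, and there is no ∂_2, so H_1 ≅ Z^3.

H_0 = Z,  H_1 = Z^3.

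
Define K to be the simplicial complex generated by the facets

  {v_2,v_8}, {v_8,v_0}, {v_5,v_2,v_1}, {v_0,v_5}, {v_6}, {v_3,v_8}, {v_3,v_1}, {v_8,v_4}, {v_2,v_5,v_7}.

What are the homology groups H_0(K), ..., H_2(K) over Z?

H_0 ≅ Z^2,  H_1 ≅ Z^2,  H_2 = 0.

K has 9 vertices, 11 edges, 2 triangles.
rank ∂_0 = 0, rank ∂_1 = 7 ⇒ b_0 = 9 − 0 − 7 = 2; all invariant factors of ∂_1 are 1 so no torsion. So H_0 = Z^2.
rank ∂_1 = 7, rank ∂_2 = 2 ⇒ b_1 = 11 − 7 − 2 = 2; all invariant factors of ∂_2 are 1 so no torsion. So H_1 = Z^2.
rank ∂_2 = 2, rank ∂_3 = 0 ⇒ b_2 = 2 − 2 − 0 = 0. So H_2 = 0.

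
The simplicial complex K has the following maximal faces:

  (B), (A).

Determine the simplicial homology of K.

H_0 = Z^2.

We work with the vertex ordering A < B. The simplices of K, each written with vertices in increasing order, are:

  0-simplices (2): A, B

Hence C_0 ≅ Z^2.

Now H_k = ker ∂_k / im ∂_{k+1}, so:

  H_0: rank C_0 − rank ∂_1 = 2 − 0 = 2, and there is no ∂_1, so H_0 ≅ Z^2.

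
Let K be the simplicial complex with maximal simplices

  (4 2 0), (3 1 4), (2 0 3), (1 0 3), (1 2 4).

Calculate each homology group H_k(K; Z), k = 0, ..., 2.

We work with the vertex ordering 0 < 1 < 2 < 3 < 4. The simplices of K, each written with vertices in increasing order, are:

  0-simplices (5): [0], [1], [2], [3], [4]
  1-simplices (10): [0,1], [0,2], [0,3], [0,4], [1,2], [1,3], [1,4], [2,3], [2,4], [3,4]
  2-simplices (5): [0,1,3], [0,2,3], [0,2,4], [1,2,4], [1,3,4]

giving chain groups C_0 ≅ Z^5, C_1 ≅ Z^10, C_2 ≅ Z^5.

∂_1: C_1 → C_0 sends each edge [p,q] (with p < q) to q − p.
This gives a 5×10 integer matrix of rank 4; reducing to Smith normal form yields diagonal entries (1,1,1,1).

The boundary map ∂_2: C_2 → C_1 sends each 2-simplex [p,q,r] to [q,r] − [p,r] + [p,q]. For instance
  ∂[0,2,4] = [2,4] − [0,4] + [0,2],
  ∂[1,3,4] = [3,4] − [1,4] + [1,3].
The 10×5 boundary matrix has rank 5 and Smith normal form diag(1,1,1,1,1).

Now H_k = ker ∂_k / im ∂_{k+1}, so:

  H_0: rank C_0 − rank ∂_1 = 5 − 4 = 1, and the invariant factors of ∂_1 are all 1, so H_0 = Z.
  H_1: rank ker ∂_1 − rank ∂_2 = (10 − 4) − 5 = 1, and the invariant factors of ∂_2 are all 1, so H_1 = Z.
  H_2: rank ker ∂_2 − rank ∂_3 = (5 − 5) − 0 = 0, and there is no ∂_3, so H_2 = 0.

H_0 ≅ Z,  H_1 ≅ Z,  H_2 = 0.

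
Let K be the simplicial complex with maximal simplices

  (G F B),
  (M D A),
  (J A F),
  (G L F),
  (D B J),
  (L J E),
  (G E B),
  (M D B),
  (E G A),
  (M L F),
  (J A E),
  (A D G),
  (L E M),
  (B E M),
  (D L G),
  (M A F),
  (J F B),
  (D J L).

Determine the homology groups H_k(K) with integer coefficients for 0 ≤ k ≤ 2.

H_0 ≅ Z,  H_1 ≅ Z^2,  H_2 ≅ Z.

Fix the vertex order A < B < D < E < F < G < J < L < M and write every simplex with vertices in increasing order. Then dim K = 2 and the simplices of K are:

  0-simplices (9): A, B, D, E, F, G, J, L, M
  1-simplices (27): AD, AE, AF, AG, AJ, AM, BD, BE, BF, BG, BJ, BM, DG, DJ, DL, DM, EG, EJ, EL, EM, FG, FJ, FL, FM, GL, JL, LM
  2-simplices (18): ADG, ADM, AEG, AEJ, AFJ, AFM, BDJ, BDM, BEG, BEM, BFG, BFJ, DGL, DJL, EJL, ELM, FGL, FLM

giving chain groups C_0 ≅ Z^9, C_1 ≅ Z^27, C_2 ≅ Z^18.

Boundary ∂_1: C_1 → C_0 maps an edge to its endpoints' difference, ∂[p,q] = q − p. For instance
  ∂DM = M − D.
The 9×27 boundary matrix has rank 8 and Smith normal form diag(1,1,1,1,1,1,1,1).

Boundary ∂_2: C_2 → C_1 acts by ∂[p,q,r] = [q,r] − [p,r] + [p,q]. For instance
  ∂FLM = LM − FM + FL,
  ∂BFG = FG − BG + BF.
The 27×18 boundary matrix has rank 17 and Smith normal form diag(1,1,1,1,1,1,1,1,1,1,1,1,1,1,1,1,1).

Reading off H_k = ker ∂_k / im ∂_{k+1}:

  H_0: rank C_0 − rank ∂_1 = 9 − 8 = 1, and the invariant factors of ∂_1 are all 1, so H_0 ≅ Z.
  H_1: rank ker ∂_1 − rank ∂_2 = (27 − 8) − 17 = 2, and the invariant factors of ∂_2 are all 1, so H_1 ≅ Z^2.
  H_2: rank ker ∂_2 − rank ∂_3 = (18 − 17) − 0 = 1, and there is no ∂_3, so H_2 ≅ Z.

(K is a triangulation of the torus T^2.)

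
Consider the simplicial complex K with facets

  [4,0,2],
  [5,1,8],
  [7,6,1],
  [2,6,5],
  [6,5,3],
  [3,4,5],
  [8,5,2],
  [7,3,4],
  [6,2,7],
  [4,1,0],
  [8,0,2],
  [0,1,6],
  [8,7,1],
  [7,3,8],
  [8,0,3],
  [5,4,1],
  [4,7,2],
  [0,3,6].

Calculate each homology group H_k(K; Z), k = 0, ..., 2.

H_0 ≅ Z,  H_1 ≅ Z^2,  H_2 ≅ Z.

K has 9 vertices, 27 edges, 18 triangles.
rank ∂_0 = 0, rank ∂_1 = 8 ⇒ b_0 = 9 − 0 − 8 = 1; all invariant factors of ∂_1 are 1 so no torsion. So H_0 = Z.
rank ∂_1 = 8, rank ∂_2 = 17 ⇒ b_1 = 27 − 8 − 17 = 2; all invariant factors of ∂_2 are 1 so no torsion. So H_1 = Z^2.
rank ∂_2 = 17, rank ∂_3 = 0 ⇒ b_2 = 18 − 17 − 0 = 1. So H_2 = Z.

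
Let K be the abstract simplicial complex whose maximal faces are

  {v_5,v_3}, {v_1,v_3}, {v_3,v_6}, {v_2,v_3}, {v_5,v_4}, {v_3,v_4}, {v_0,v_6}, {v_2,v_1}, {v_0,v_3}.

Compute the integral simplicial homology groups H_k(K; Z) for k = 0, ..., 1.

Order the vertices as v_0 < v_1 < v_2 < v_3 < v_4 < v_5 < v_6. Listing each simplex with vertices in this order, K has dimension 1 with simplices:

  0-simplices (7): [v_0], [v_1], [v_2], [v_3], [v_4], [v_5], [v_6]
  1-simplices (9): [v_0,v_3], [v_0,v_6], [v_1,v_2], [v_1,v_3], [v_2,v_3], [v_3,v_4], [v_3,v_5], [v_3,v_6], [v_4,v_5]

Hence C_0 ≅ Z^7, C_1 ≅ Z^9.

Boundary ∂_1: C_1 → C_0 is given by ∂[p,q] = [q] − [p].
This gives a 7×9 integer matrix of rank 6; reducing to Smith normal form yields diagonal entries (1,1,1,1,1,1).

Computing H_k = (kernel of ∂_k) / (image of ∂_{k+1}):

  H_0: rank C_0 − rank ∂_1 = 7 − 6 = 1, and the invariant factors of ∂_1 are all 1, so H_0 ≅ Z.
  H_1: rank ker ∂_1 − rank ∂_2 = (9 − 6) − 0 = 3, and there is no ∂_2, so H_1 ≅ Z^3.

As a check, the Euler characteristic is 7 − 9 = -2, which agrees with 1 − 3 = -2.

H_0 = Z,  H_1 = Z^3.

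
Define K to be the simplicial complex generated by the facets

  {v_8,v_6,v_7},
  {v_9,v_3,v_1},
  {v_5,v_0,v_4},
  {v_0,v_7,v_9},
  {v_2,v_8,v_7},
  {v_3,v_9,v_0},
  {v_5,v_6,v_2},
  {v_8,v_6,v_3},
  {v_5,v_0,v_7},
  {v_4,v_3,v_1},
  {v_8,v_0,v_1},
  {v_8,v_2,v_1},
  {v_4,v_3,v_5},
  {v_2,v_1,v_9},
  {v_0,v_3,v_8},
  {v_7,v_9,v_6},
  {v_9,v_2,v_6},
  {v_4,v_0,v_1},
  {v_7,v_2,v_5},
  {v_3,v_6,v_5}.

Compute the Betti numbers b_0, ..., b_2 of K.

b_0 = 1, b_1 = 1, b_2 = 0.

Fix the vertex order v_0 < v_1 < v_2 < v_3 < v_4 < v_5 < v_6 < v_7 < v_8 < v_9 and write every simplex with vertices in increasing order. Then dim K = 2 and the simplices of K are:

  0-simplices (10): [v_0], [v_1], [v_2], [v_3], [v_4], [v_5], [v_6], [v_7], [v_8], [v_9]
  1-simplices (30): (30 of them)
  2-simplices (20): (20 of them)

giving chain groups C_0 ≅ Z^10, C_1 ≅ Z^30, C_2 ≅ Z^20.

Boundary ∂_1: C_1 → C_0 is given by ∂[p,q] = [q] − [p]. For instance
  ∂[v_6,v_9] = [v_9] − [v_6].
The 10×30 boundary matrix has rank 9 and Smith normal form diag(1,1,1,1,1,1,1,1,1).

Boundary ∂_2: C_2 → C_1 sends each 2-simplex [p,q,r] to [q,r] − [p,r] + [p,q]. For instance
  ∂[v_0,v_1,v_8] = [v_1,v_8] − [v_0,v_8] + [v_0,v_1],
  ∂[v_2,v_5,v_6] = [v_5,v_6] − [v_2,v_6] + [v_2,v_5].
As a 30×20 matrix over Z this has rank 20, with invariant factors (1,1,1,1,1,1,1,1,1,1,1,1,1,1,1,1,1,1,1,2).

Reading off H_k = ker ∂_k / im ∂_{k+1}:

  H_0: rank C_0 − rank ∂_1 = 10 − 9 = 1, and the invariant factors of ∂_1 are all 1, so H_0 ≅ Z.
  H_1: rank ker ∂_1 − rank ∂_2 = (30 − 9) − 20 = 1, and ∂_2 has invariant factor 2 > 1, so H_1 ≅ Z ⊕ Z_2.
  H_2: rank ker ∂_2 − rank ∂_3 = (20 − 20) − 0 = 0, and there is no ∂_3, so H_2 ≅ 0.

As a check, the Euler characteristic is 10 − 30 + 20 = 0, which agrees with 1 − 1 + 0 = 0.

Hence the Betti numbers are b_0 = 1, b_1 = 1, b_2 = 0.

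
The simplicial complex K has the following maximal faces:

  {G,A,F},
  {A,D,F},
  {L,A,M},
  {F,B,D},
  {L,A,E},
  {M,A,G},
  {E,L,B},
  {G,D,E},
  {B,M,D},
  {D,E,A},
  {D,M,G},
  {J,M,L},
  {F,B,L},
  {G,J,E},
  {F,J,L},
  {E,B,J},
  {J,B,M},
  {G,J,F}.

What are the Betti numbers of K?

Take the total order A < B < D < E < F < G < J < L < M on the vertex set. Then K (dimension 2) consists of the simplices:

  0-simplices (9): A, B, D, E, F, G, J, L, M
  1-simplices (27): AD, AE, AF, AG, AL, AM, BD, BE, BF, BJ, BL, BM, DE, DF, DG, DM, EG, EJ, EL, FG, FJ, FL, GJ, GM, JL, JM, LM
  2-simplices (18): ADE, ADF, AEL, AFG, AGM, ALM, BDF, BDM, BEJ, BEL, BFL, BJM, DEG, DGM, EGJ, FGJ, FJL, JLM

so the chain groups are C_0 ≅ Z^9, C_1 ≅ Z^27, C_2 ≅ Z^18.

Boundary ∂_1: C_1 → C_0 maps an edge to its endpoints' difference, ∂[p,q] = q − p. For instance
  ∂EJ = J − E.
This gives a 9×27 integer matrix of rank 8; reducing to Smith normal form yields diagonal entries (1,1,1,1,1,1,1,1).

The boundary map ∂_2: C_2 → C_1 maps a triangle to the signed sum of its edges. For instance
  ∂BDM = DM − BM + BD,
  ∂DGM = GM − DM + DG.
This gives a 27×18 integer matrix of rank 18; reducing to Smith normal form yields diagonal entries (1,1,1,1,1,1,1,1,1,1,1,1,1,1,1,1,1,2).

Computing H_k = (kernel of ∂_k) / (image of ∂_{k+1}):

  H_0: rank C_0 − rank ∂_1 = 9 − 8 = 1, and the invariant factors of ∂_1 are all 1, so H_0 = Z.
  H_1: rank ker ∂_1 − rank ∂_2 = (27 − 8) − 18 = 1, and ∂_2 has invariant factor 2 > 1, so H_1 = Z ⊕ Z/2.
  H_2: rank ker ∂_2 − rank ∂_3 = (18 − 18) − 0 = 0, and there is no ∂_3, so H_2 = 0.

As a check, the Euler characteristic is 9 − 27 + 18 = 0, which agrees with 1 − 1 + 0 = 0.

Hence the Betti numbers are b_0 = 1, b_1 = 1, b_2 = 0.

b_0 = 1, b_1 = 1, b_2 = 0.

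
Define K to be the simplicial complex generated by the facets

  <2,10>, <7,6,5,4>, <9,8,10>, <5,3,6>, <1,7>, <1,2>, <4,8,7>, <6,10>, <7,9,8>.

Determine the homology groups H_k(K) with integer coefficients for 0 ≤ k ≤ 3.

H_0 = Z,  H_1 = Z^2,  H_2 = 0,  H_3 = 0.

K has 10 vertices, 18 edges, 8 triangles, 1 3-simplex.
rank ∂_0 = 0, rank ∂_1 = 9 ⇒ b_0 = 10 − 0 − 9 = 1; all invariant factors of ∂_1 are 1 so no torsion. So H_0 = Z.
rank ∂_1 = 9, rank ∂_2 = 7 ⇒ b_1 = 18 − 9 − 7 = 2; all invariant factors of ∂_2 are 1 so no torsion. So H_1 = Z^2.
rank ∂_2 = 7, rank ∂_3 = 1 ⇒ b_2 = 8 − 7 − 1 = 0; all invariant factors of ∂_3 are 1 so no torsion. So H_2 = 0.
rank ∂_3 = 1, rank ∂_4 = 0 ⇒ b_3 = 1 − 1 − 0 = 0. So H_3 = 0.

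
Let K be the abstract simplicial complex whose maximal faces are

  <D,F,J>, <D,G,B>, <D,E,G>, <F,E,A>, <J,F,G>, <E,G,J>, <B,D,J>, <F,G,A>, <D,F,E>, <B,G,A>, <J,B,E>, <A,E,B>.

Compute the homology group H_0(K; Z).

We work with the vertex ordering A < B < D < E < F < G < J. The simplices of K, each written with vertices in increasing order, are:

  0-simplices (7): A, B, D, E, F, G, J
  1-simplices (18): AB, AE, AF, AG, BD, BE, BG, BJ, DE, DF, DG, DJ, EF, EG, EJ, FG, FJ, GJ
  2-simplices (12): ABE, ABG, AEF, AFG, BDG, BDJ, BEJ, DEF, DEG, DFJ, EGJ, FGJ

so the chain groups are C_0 ≅ Z^7, C_1 ≅ Z^18, C_2 ≅ Z^12.

Boundary ∂_1: C_1 → C_0 is given by ∂[p,q] = [q] − [p].
The 7×18 boundary matrix has rank 6 and Smith normal form diag(1,1,1,1,1,1).

Boundary ∂_2: C_2 → C_1 acts by ∂[p,q,r] = [q,r] − [p,r] + [p,q]. For instance
  ∂BDG = DG − BG + BD,
  ∂DEG = EG − DG + DE.
The resulting 18×12 matrix has rank 12, and its Smith normal form has invariant factors (1,1,1,1,1,1,1,1,1,1,1,2).

Now H_k = ker ∂_k / im ∂_{k+1}, so:

  H_0: rank C_0 − rank ∂_1 = 7 − 6 = 1, and the invariant factors of ∂_1 are all 1, so H_0 ≅ Z.

(K is a triangulation of the real projective plane RP^2.)

H_0 ≅ Z.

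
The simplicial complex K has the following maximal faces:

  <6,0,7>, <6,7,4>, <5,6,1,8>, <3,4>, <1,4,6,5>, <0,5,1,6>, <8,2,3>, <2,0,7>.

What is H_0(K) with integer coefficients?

H_0 = Z.

K has 9 vertices, 21 edges, 14 triangles, 3 3-simplices.
rank ∂_0 = 0, rank ∂_1 = 8 ⇒ b_0 = 9 − 0 − 8 = 1; all invariant factors of ∂_1 are 1 so no torsion. So H_0 ≅ Z.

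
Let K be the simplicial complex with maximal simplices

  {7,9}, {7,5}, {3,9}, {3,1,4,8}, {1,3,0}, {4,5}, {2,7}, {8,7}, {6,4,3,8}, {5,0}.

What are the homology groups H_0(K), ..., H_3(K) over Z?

H_0 ≅ Z,  H_1 ≅ Z^3,  H_2 = 0,  H_3 = 0.

K has 10 vertices, 18 edges, 8 triangles, 2 3-simplices.
rank ∂_0 = 0, rank ∂_1 = 9 ⇒ b_0 = 10 − 0 − 9 = 1; all invariant factors of ∂_1 are 1 so no torsion. So H_0 = Z.
rank ∂_1 = 9, rank ∂_2 = 6 ⇒ b_1 = 18 − 9 − 6 = 3; all invariant factors of ∂_2 are 1 so no torsion. So H_1 = Z^3.
rank ∂_2 = 6, rank ∂_3 = 2 ⇒ b_2 = 8 − 6 − 2 = 0; all invariant factors of ∂_3 are 1 so no torsion. So H_2 = 0.
rank ∂_3 = 2, rank ∂_4 = 0 ⇒ b_3 = 2 − 2 − 0 = 0. So H_3 = 0.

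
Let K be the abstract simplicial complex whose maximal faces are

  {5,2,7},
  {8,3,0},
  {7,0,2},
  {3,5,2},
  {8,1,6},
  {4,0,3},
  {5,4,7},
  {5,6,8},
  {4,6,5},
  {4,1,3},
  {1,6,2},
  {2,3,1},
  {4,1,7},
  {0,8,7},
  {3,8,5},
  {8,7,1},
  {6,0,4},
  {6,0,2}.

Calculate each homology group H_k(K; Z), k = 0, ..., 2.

H_0 = Z,  H_1 = Z^2,  H_2 = Z.

We work with the vertex ordering 0 < 1 < 2 < 3 < 4 < 5 < 6 < 7 < 8. The simplices of K, each written with vertices in increasing order, are:

  0-simplices (9): [0], [1], [2], [3], [4], [5], [6], [7], [8]
  1-simplices (27): (27 of them)
  2-simplices (18): [0,2,6], [0,2,7], [0,3,4], [0,3,8], [0,4,6], [0,7,8], [1,2,3], [1,2,6], [1,3,4], [1,4,7], [1,6,8], [1,7,8], [2,3,5], [2,5,7], [3,5,8], [4,5,6], [4,5,7], [5,6,8]

giving chain groups C_0 ≅ Z^9, C_1 ≅ Z^27, C_2 ≅ Z^18.

∂_1: C_1 → C_0 sends each edge [p,q] (with p < q) to q − p. For instance
  ∂[2,7] = [7] − [2].
The resulting 9×27 matrix has rank 8, and its Smith normal form has invariant factors (1,1,1,1,1,1,1,1).

The boundary map ∂_2: C_2 → C_1 maps a triangle to the signed sum of its edges. For instance
  ∂[1,2,6] = [2,6] − [1,6] + [1,2],
  ∂[1,6,8] = [6,8] − [1,8] + [1,6].
As a 27×18 matrix over Z this has rank 17, with invariant factors (1,1,1,1,1,1,1,1,1,1,1,1,1,1,1,1,1).

From H_k ≅ ker(∂_k) / im(∂_{k+1}) we obtain:

  H_0: rank C_0 − rank ∂_1 = 9 − 8 = 1, and the invariant factors of ∂_1 are all 1, so H_0 = Z.
  H_1: rank ker ∂_1 − rank ∂_2 = (27 − 8) − 17 = 2, and the invariant factors of ∂_2 are all 1, so H_1 = Z^2.
  H_2: rank ker ∂_2 − rank ∂_3 = (18 − 17) − 0 = 1, and there is no ∂_3, so H_2 = Z.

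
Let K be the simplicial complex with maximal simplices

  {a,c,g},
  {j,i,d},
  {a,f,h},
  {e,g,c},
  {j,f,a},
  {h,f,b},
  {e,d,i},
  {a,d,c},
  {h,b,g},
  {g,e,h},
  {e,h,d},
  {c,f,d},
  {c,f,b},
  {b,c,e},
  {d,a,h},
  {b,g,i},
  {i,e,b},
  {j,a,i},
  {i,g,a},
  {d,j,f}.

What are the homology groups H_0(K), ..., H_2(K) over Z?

Order the vertices as a < b < c < d < e < f < g < h < i < j. Listing each simplex with vertices in this order, K has dimension 2 with simplices:

  0-simplices (10): a, b, c, d, e, f, g, h, i, j
  1-simplices (30): ac, ad, af, ag, ah, ai, aj, bc, be, bf, bg, bh, bi, cd, ce, cf, cg, de, df, dh, di, dj, eg, eh, ei, fh, fj, gh, gi, ij
  2-simplices (20): acd, acg, adh, afh, afj, agi, aij, bce, bcf, bei, bfh, bgh, bgi, cdf, ceg, deh, dei, dfj, dij, egh

giving chain groups C_0 ≅ Z^10, C_1 ≅ Z^30, C_2 ≅ Z^20.

Boundary ∂_1: C_1 → C_0 is given by ∂[p,q] = [q] − [p]. For instance
  ∂dj = j − d.
The resulting 10×30 matrix has rank 9, and its Smith normal form has invariant factors (1,1,1,1,1,1,1,1,1).

The boundary map ∂_2: C_2 → C_1 maps a triangle to the signed sum of its edges. For instance
  ∂dij = ij − dj + di,
  ∂bei = ei − bi + be.
This gives a 30×20 integer matrix of rank 20; reducing to Smith normal form yields diagonal entries (1,1,1,1,1,1,1,1,1,1,1,1,1,1,1,1,1,1,1,2).

Reading off H_k = ker ∂_k / im ∂_{k+1}:

  H_0: rank C_0 − rank ∂_1 = 10 − 9 = 1, and the invariant factors of ∂_1 are all 1, so H_0 = Z.
  H_1: rank ker ∂_1 − rank ∂_2 = (30 − 9) − 20 = 1, and ∂_2 has invariant factor 2 > 1, so H_1 = Z ⊕ Z_2.
  H_2: rank ker ∂_2 − rank ∂_3 = (20 − 20) − 0 = 0, and there is no ∂_3, so H_2 = 0.

H_0 ≅ Z,  H_1 ≅ Z ⊕ Z_2,  H_2 = 0.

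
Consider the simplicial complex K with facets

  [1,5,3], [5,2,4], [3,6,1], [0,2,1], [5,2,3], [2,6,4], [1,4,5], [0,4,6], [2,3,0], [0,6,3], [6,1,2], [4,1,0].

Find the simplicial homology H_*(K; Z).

We work with the vertex ordering 0 < 1 < 2 < 3 < 4 < 5 < 6. The simplices of K, each written with vertices in increasing order, are:

  0-simplices (7): [0], [1], [2], [3], [4], [5], [6]
  1-simplices (18): [0,1], [0,2], [0,3], [0,4], [0,6], [1,2], [1,3], [1,4], [1,5], [1,6], [2,3], [2,4], [2,5], [2,6], [3,5], [3,6], [4,5], [4,6]
  2-simplices (12): [0,1,2], [0,1,4], [0,2,3], [0,3,6], [0,4,6], [1,2,6], [1,3,5], [1,3,6], [1,4,5], [2,3,5], [2,4,5], [2,4,6]

so the chain groups are C_0 ≅ Z^7, C_1 ≅ Z^18, C_2 ≅ Z^12.

∂_1: C_1 → C_0 sends each edge [p,q] (with p < q) to q − p. For instance
  ∂[0,3] = [3] − [0].
This gives a 7×18 integer matrix of rank 6; reducing to Smith normal form yields diagonal entries (1,1,1,1,1,1).

Boundary ∂_2: C_2 → C_1 sends each 2-simplex [p,q,r] to [q,r] − [p,r] + [p,q]. For instance
  ∂[0,1,2] = [1,2] − [0,2] + [0,1],
  ∂[2,3,5] = [3,5] − [2,5] + [2,3].
This gives a 18×12 integer matrix of rank 12; reducing to Smith normal form yields diagonal entries (1,1,1,1,1,1,1,1,1,1,1,2).

Computing H_k = (kernel of ∂_k) / (image of ∂_{k+1}):

  H_0: rank C_0 − rank ∂_1 = 7 − 6 = 1, and the invariant factors of ∂_1 are all 1, so H_0 = Z.
  H_1: rank ker ∂_1 − rank ∂_2 = (18 − 6) − 12 = 0, and ∂_2 has invariant factor 2 > 1, so H_1 = Z/2.
  H_2: rank ker ∂_2 − rank ∂_3 = (12 − 12) − 0 = 0, and there is no ∂_3, so H_2 = 0.

H_0 = Z,  H_1 = Z/2,  H_2 = 0.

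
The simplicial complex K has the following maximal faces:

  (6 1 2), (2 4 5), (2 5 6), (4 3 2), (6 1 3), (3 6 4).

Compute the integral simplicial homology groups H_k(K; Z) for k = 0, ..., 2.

Order the vertices as 1 < 2 < 3 < 4 < 5 < 6. Listing each simplex with vertices in this order, K has dimension 2 with simplices:

  0-simplices (6): [1], [2], [3], [4], [5], [6]
  1-simplices (12): [1,2], [1,3], [1,6], [2,3], [2,4], [2,5], [2,6], [3,4], [3,6], [4,5], [4,6], [5,6]
  2-simplices (6): [1,2,6], [1,3,6], [2,3,4], [2,4,5], [2,5,6], [3,4,6]

giving chain groups C_0 ≅ Z^6, C_1 ≅ Z^12, C_2 ≅ Z^6.

∂_1: C_1 → C_0 maps an edge to its endpoints' difference, ∂[p,q] = q − p.
The resulting 6×12 matrix has rank 5, and its Smith normal form has invariant factors (1,1,1,1,1).

∂_2: C_2 → C_1 acts by ∂[p,q,r] = [q,r] − [p,r] + [p,q]. For instance
  ∂[1,3,6] = [3,6] − [1,6] + [1,3],
  ∂[2,4,5] = [4,5] − [2,5] + [2,4].
The 12×6 boundary matrix has rank 6 and Smith normal form diag(1,1,1,1,1,1).

Computing H_k = (kernel of ∂_k) / (image of ∂_{k+1}):

  H_0: rank C_0 − rank ∂_1 = 6 − 5 = 1, and the invariant factors of ∂_1 are all 1, so H_0 = Z.
  H_1: rank ker ∂_1 − rank ∂_2 = (12 − 5) − 6 = 1, and the invariant factors of ∂_2 are all 1, so H_1 = Z.
  H_2: rank ker ∂_2 − rank ∂_3 = (6 − 6) − 0 = 0, and there is no ∂_3, so H_2 = 0.

H_0 = Z,  H_1 = Z,  H_2 = 0.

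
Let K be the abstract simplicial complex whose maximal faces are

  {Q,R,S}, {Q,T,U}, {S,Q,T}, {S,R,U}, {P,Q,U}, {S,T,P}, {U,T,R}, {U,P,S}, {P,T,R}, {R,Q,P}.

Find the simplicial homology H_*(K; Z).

Fix the vertex order P < Q < R < S < T < U and write every simplex with vertices in increasing order. Then dim K = 2 and the simplices of K are:

  0-simplices (6): P, Q, R, S, T, U
  1-simplices (15): PQ, PR, PS, PT, PU, QR, QS, QT, QU, RS, RT, RU, ST, SU, TU
  2-simplices (10): PQR, PQU, PRT, PST, PSU, QRS, QST, QTU, RSU, RTU

Hence C_0 ≅ Z^6, C_1 ≅ Z^15, C_2 ≅ Z^10.

∂_1: C_1 → C_0 sends each edge [p,q] (with p < q) to q − p.
The resulting 6×15 matrix has rank 5, and its Smith normal form has invariant factors (1,1,1,1,1).

Boundary ∂_2: C_2 → C_1 sends each 2-simplex [p,q,r] to [q,r] − [p,r] + [p,q]. For instance
  ∂RSU = SU − RU + RS,
  ∂PRT = RT − PT + PR.
The 15×10 boundary matrix has rank 10 and Smith normal form diag(1,1,1,1,1,1,1,1,1,2).

Reading off H_k = ker ∂_k / im ∂_{k+1}:

  H_0: rank C_0 − rank ∂_1 = 6 − 5 = 1, and the invariant factors of ∂_1 are all 1, so H_0 = Z.
  H_1: rank ker ∂_1 − rank ∂_2 = (15 − 5) − 10 = 0, and ∂_2 has invariant factor 2 > 1, so H_1 = Z/2.
  H_2: rank ker ∂_2 − rank ∂_3 = (10 − 10) − 0 = 0, and there is no ∂_3, so H_2 = 0.

As a check, the Euler characteristic is 6 − 15 + 10 = 1, which agrees with 1 − 0 + 0 = 1.

H_0 = Z,  H_1 = Z/2,  H_2 = 0.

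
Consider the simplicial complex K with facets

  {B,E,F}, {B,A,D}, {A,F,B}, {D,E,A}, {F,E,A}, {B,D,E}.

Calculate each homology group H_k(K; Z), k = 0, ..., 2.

H_0 ≅ Z,  H_1 = 0,  H_2 ≅ Z.

Order the vertices as A < B < D < E < F. Listing each simplex with vertices in this order, K has dimension 2 with simplices:

  0-simplices (5): A, B, D, E, F
  1-simplices (9): AB, AD, AE, AF, BD, BE, BF, DE, EF
  2-simplices (6): ABD, ABF, ADE, AEF, BDE, BEF

giving chain groups C_0 ≅ Z^5, C_1 ≅ Z^9, C_2 ≅ Z^6.

Boundary ∂_1: C_1 → C_0 maps an edge to its endpoints' difference, ∂[p,q] = q − p.
As a 5×9 matrix over Z this has rank 4, with invariant factors (1,1,1,1).

The boundary map ∂_2: C_2 → C_1 sends each 2-simplex [p,q,r] to [q,r] − [p,r] + [p,q]. For instance
  ∂BDE = DE − BE + BD,
  ∂ABF = BF − AF + AB.
This gives a 9×6 integer matrix of rank 5; reducing to Smith normal form yields diagonal entries (1,1,1,1,1).

From H_k ≅ ker(∂_k) / im(∂_{k+1}) we obtain:

  H_0: rank C_0 − rank ∂_1 = 5 − 4 = 1, and the invariant factors of ∂_1 are all 1, so H_0 ≅ Z.
  H_1: rank ker ∂_1 − rank ∂_2 = (9 − 4) − 5 = 0, and the invariant factors of ∂_2 are all 1, so H_1 ≅ 0.
  H_2: rank ker ∂_2 − rank ∂_3 = (6 − 5) − 0 = 1, and there is no ∂_3, so H_2 ≅ Z.

As a check, the Euler characteristic is 5 − 9 + 6 = 2, which agrees with 1 − 0 + 1 = 2.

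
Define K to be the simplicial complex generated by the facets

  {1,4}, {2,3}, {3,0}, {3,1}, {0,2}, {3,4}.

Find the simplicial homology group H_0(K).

H_0 ≅ Z.

Order the vertices as 0 < 1 < 2 < 3 < 4. Listing each simplex with vertices in this order, K has dimension 1 with simplices:

  0-simplices (5): [0], [1], [2], [3], [4]
  1-simplices (6): [0,2], [0,3], [1,3], [1,4], [2,3], [3,4]

Hence C_0 ≅ Z^5, C_1 ≅ Z^6.

The boundary map ∂_1: C_1 → C_0 sends each edge [p,q] (with p < q) to q − p.
The 5×6 boundary matrix has rank 4 and Smith normal form diag(1,1,1,1).

Computing H_k = (kernel of ∂_k) / (image of ∂_{k+1}):

  H_0: rank C_0 − rank ∂_1 = 5 − 4 = 1, and the invariant factors of ∂_1 are all 1, so H_0 ≅ Z.

(K is a triangulation of a wedge of 2 circles.)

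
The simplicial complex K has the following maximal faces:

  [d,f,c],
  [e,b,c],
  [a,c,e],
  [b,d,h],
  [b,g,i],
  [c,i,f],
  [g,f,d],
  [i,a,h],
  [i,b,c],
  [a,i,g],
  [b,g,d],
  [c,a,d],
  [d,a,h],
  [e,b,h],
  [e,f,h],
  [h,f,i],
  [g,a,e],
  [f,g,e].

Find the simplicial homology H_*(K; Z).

H_0 = Z,  H_1 = Z^2,  H_2 = Z.

Fix the vertex order a < b < c < d < e < f < g < h < i and write every simplex with vertices in increasing order. Then dim K = 2 and the simplices of K are:

  0-simplices (9): a, b, c, d, e, f, g, h, i
  1-simplices (27): ac, ad, ae, ag, ah, ai, bc, bd, be, bg, bh, bi, cd, ce, cf, ci, df, dg, dh, ef, eg, eh, fg, fh, fi, gi, hi
  2-simplices (18): acd, ace, adh, aeg, agi, ahi, bce, bci, bdg, bdh, beh, bgi, cdf, cfi, dfg, efg, efh, fhi

Hence C_0 ≅ Z^9, C_1 ≅ Z^27, C_2 ≅ Z^18.

Boundary ∂_1: C_1 → C_0 sends each edge [p,q] (with p < q) to q − p.
As a 9×27 matrix over Z this has rank 8, with invariant factors (1,1,1,1,1,1,1,1).

Boundary ∂_2: C_2 → C_1 acts by ∂[p,q,r] = [q,r] − [p,r] + [p,q]. For instance
  ∂agi = gi − ai + ag,
  ∂fhi = hi − fi + fh.
This gives a 27×18 integer matrix of rank 17; reducing to Smith normal form yields diagonal entries (1,1,1,1,1,1,1,1,1,1,1,1,1,1,1,1,1).

Reading off H_k = ker ∂_k / im ∂_{k+1}:

  H_0: rank C_0 − rank ∂_1 = 9 − 8 = 1, and the invariant factors of ∂_1 are all 1, so H_0 ≅ Z.
  H_1: rank ker ∂_1 − rank ∂_2 = (27 − 8) − 17 = 2, and the invariant factors of ∂_2 are all 1, so H_1 ≅ Z^2.
  H_2: rank ker ∂_2 − rank ∂_3 = (18 − 17) − 0 = 1, and there is no ∂_3, so H_2 ≅ Z.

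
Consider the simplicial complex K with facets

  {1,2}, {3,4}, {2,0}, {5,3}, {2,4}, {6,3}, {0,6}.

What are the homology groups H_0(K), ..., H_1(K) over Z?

H_0 ≅ Z,  H_1 ≅ Z.

Take the total order 0 < 1 < 2 < 3 < 4 < 5 < 6 on the vertex set. Then K (dimension 1) consists of the simplices:

  0-simplices (7): [0], [1], [2], [3], [4], [5], [6]
  1-simplices (7): [0,2], [0,6], [1,2], [2,4], [3,4], [3,5], [3,6]

Hence C_0 ≅ Z^7, C_1 ≅ Z^7.

Boundary ∂_1: C_1 → C_0 maps an edge to its endpoints' difference, ∂[p,q] = q − p.
The resulting 7×7 matrix has rank 6, and its Smith normal form has invariant factors (1,1,1,1,1,1).

Reading off H_k = ker ∂_k / im ∂_{k+1}:

  H_0: rank C_0 − rank ∂_1 = 7 − 6 = 1, and the invariant factors of ∂_1 are all 1, so H_0 = Z.
  H_1: rank ker ∂_1 − rank ∂_2 = (7 − 6) − 0 = 1, and there is no ∂_2, so H_1 = Z.

As a check, the Euler characteristic is 7 − 7 = 0, which agrees with 1 − 1 = 0.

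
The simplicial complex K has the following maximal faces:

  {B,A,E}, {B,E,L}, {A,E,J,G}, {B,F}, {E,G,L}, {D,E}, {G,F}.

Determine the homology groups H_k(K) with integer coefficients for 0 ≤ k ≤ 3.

We work with the vertex ordering A < B < D < E < F < G < J < L. The simplices of K, each written with vertices in increasing order, are:

  0-simplices (8): A, B, D, E, F, G, J, L
  1-simplices (14): AB, AE, AG, AJ, BE, BF, BL, DE, EG, EJ, EL, FG, GJ, GL
  2-simplices (7): ABE, AEG, AEJ, AGJ, BEL, EGJ, EGL
  3-simplices (1): AEGJ

giving chain groups C_0 ≅ Z^8, C_1 ≅ Z^14, C_2 ≅ Z^7, C_3 ≅ Z^1.

∂_1: C_1 → C_0 is given by ∂[p,q] = [q] − [p].
The resulting 8×14 matrix has rank 7, and its Smith normal form has invariant factors (1,1,1,1,1,1,1).

Boundary ∂_2: C_2 → C_1 acts by ∂[p,q,r] = [q,r] − [p,r] + [p,q]. For instance
  ∂AEJ = EJ − AJ + AE,
  ∂AEG = EG − AG + AE.
The resulting 14×7 matrix has rank 6, and its Smith normal form has invariant factors (1,1,1,1,1,1).

The boundary map ∂_3: C_3 → C_2 sends each 3-simplex σ to the alternating sum Σ_i (−1)^i (σ with its i-th vertex removed). For instance
  ∂AEGJ = EGJ − AGJ + AEJ − AEG.
As a 7×1 matrix over Z this has rank 1, with invariant factors (1).

Reading off H_k = ker ∂_k / im ∂_{k+1}:

  H_0: rank C_0 − rank ∂_1 = 8 − 7 = 1, and the invariant factors of ∂_1 are all 1, so H_0 ≅ Z.
  H_1: rank ker ∂_1 − rank ∂_2 = (14 − 7) − 6 = 1, and the invariant factors of ∂_2 are all 1, so H_1 ≅ Z.
  H_2: rank ker ∂_2 − rank ∂_3 = (7 − 6) − 1 = 0, and the invariant factors of ∂_3 are all 1, so H_2 ≅ 0.
  H_3: rank ker ∂_3 − rank ∂_4 = (1 − 1) − 0 = 0, and there is no ∂_4, so H_3 ≅ 0.

As a check, the Euler characteristic is 8 − 14 + 7 − 1 = 0, which agrees with 1 − 1 + 0 − 0 = 0.

H_0 ≅ Z,  H_1 ≅ Z,  H_2 = 0,  H_3 = 0.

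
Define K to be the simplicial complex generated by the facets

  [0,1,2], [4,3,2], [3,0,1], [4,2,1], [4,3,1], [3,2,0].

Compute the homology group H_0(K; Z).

H_0 = Z.

Take the total order 0 < 1 < 2 < 3 < 4 on the vertex set. Then K (dimension 2) consists of the simplices:

  0-simplices (5): [0], [1], [2], [3], [4]
  1-simplices (9): [0,1], [0,2], [0,3], [1,2], [1,3], [1,4], [2,3], [2,4], [3,4]
  2-simplices (6): [0,1,2], [0,1,3], [0,2,3], [1,2,4], [1,3,4], [2,3,4]

so the chain groups are C_0 ≅ Z^5, C_1 ≅ Z^9, C_2 ≅ Z^6.

Boundary ∂_1: C_1 → C_0 sends each edge [p,q] (with p < q) to q − p. For instance
  ∂[1,3] = [3] − [1].
The 5×9 boundary matrix has rank 4 and Smith normal form diag(1,1,1,1).

∂_2: C_2 → C_1 sends each 2-simplex [p,q,r] to [q,r] − [p,r] + [p,q]. For instance
  ∂[0,2,3] = [2,3] − [0,3] + [0,2],
  ∂[1,3,4] = [3,4] − [1,4] + [1,3].
As a 9×6 matrix over Z this has rank 5, with invariant factors (1,1,1,1,1).

Computing H_k = (kernel of ∂_k) / (image of ∂_{k+1}):

  H_0: rank C_0 − rank ∂_1 = 5 − 4 = 1, and the invariant factors of ∂_1 are all 1, so H_0 ≅ Z.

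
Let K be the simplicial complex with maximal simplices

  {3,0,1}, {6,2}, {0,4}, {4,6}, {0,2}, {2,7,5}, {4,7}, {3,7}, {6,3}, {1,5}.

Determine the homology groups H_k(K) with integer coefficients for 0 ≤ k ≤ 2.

Fix the vertex order 0 < 1 < 2 < 3 < 4 < 5 < 6 < 7 and write every simplex with vertices in increasing order. Then dim K = 2 and the simplices of K are:

  0-simplices (8): [0], [1], [2], [3], [4], [5], [6], [7]
  1-simplices (14): [0,1], [0,2], [0,3], [0,4], [1,3], [1,5], [2,5], [2,6], [2,7], [3,6], [3,7], [4,6], [4,7], [5,7]
  2-simplices (2): [0,1,3], [2,5,7]

Hence C_0 ≅ Z^8, C_1 ≅ Z^14, C_2 ≅ Z^2.

Boundary ∂_1: C_1 → C_0 maps an edge to its endpoints' difference, ∂[p,q] = q − p.
As a 8×14 matrix over Z this has rank 7, with invariant factors (1,1,1,1,1,1,1).

∂_2: C_2 → C_1 acts by ∂[p,q,r] = [q,r] − [p,r] + [p,q]. For instance
  ∂[2,5,7] = [5,7] − [2,7] + [2,5],
  ∂[0,1,3] = [1,3] − [0,3] + [0,1].
The resulting 14×2 matrix has rank 2, and its Smith normal form has invariant factors (1,1).

From H_k ≅ ker(∂_k) / im(∂_{k+1}) we obtain:

  H_0: rank C_0 − rank ∂_1 = 8 − 7 = 1, and the invariant factors of ∂_1 are all 1, so H_0 = Z.
  H_1: rank ker ∂_1 − rank ∂_2 = (14 − 7) − 2 = 5, and the invariant factors of ∂_2 are all 1, so H_1 = Z^5.
  H_2: rank ker ∂_2 − rank ∂_3 = (2 − 2) − 0 = 0, and there is no ∂_3, so H_2 = 0.

As a check, the Euler characteristic is 8 − 14 + 2 = -4, which agrees with 1 − 5 + 0 = -4.

H_0 = Z,  H_1 = Z^5,  H_2 = 0.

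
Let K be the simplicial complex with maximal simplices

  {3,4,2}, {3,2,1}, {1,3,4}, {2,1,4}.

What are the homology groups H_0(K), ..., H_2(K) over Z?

We work with the vertex ordering 1 < 2 < 3 < 4. The simplices of K, each written with vertices in increasing order, are:

  0-simplices (4): [1], [2], [3], [4]
  1-simplices (6): [1,2], [1,3], [1,4], [2,3], [2,4], [3,4]
  2-simplices (4): [1,2,3], [1,2,4], [1,3,4], [2,3,4]

Hence C_0 ≅ Z^4, C_1 ≅ Z^6, C_2 ≅ Z^4.

∂_1: C_1 → C_0 is given by ∂[p,q] = [q] − [p]. For instance
  ∂[1,3] = [3] − [1].
As a 4×6 matrix over Z this has rank 3, with invariant factors (1,1,1).

∂_2: C_2 → C_1 sends each 2-simplex [p,q,r] to [q,r] − [p,r] + [p,q]. For instance
  ∂[2,3,4] = [3,4] − [2,4] + [2,3],
  ∂[1,3,4] = [3,4] − [1,4] + [1,3].
This gives a 6×4 integer matrix of rank 3; reducing to Smith normal form yields diagonal entries (1,1,1).

Now H_k = ker ∂_k / im ∂_{k+1}, so:

  H_0: rank C_0 − rank ∂_1 = 4 − 3 = 1, and the invariant factors of ∂_1 are all 1, so H_0 ≅ Z.
  H_1: rank ker ∂_1 − rank ∂_2 = (6 − 3) − 3 = 0, and the invariant factors of ∂_2 are all 1, so H_1 ≅ 0.
  H_2: rank ker ∂_2 − rank ∂_3 = (4 − 3) − 0 = 1, and there is no ∂_3, so H_2 ≅ Z.

As a check, the Euler characteristic is 4 − 6 + 4 = 2, which agrees with 1 − 0 + 1 = 2.
(K is a triangulation of the 2-sphere S^2.)

H_0 = Z,  H_1 = 0,  H_2 = Z.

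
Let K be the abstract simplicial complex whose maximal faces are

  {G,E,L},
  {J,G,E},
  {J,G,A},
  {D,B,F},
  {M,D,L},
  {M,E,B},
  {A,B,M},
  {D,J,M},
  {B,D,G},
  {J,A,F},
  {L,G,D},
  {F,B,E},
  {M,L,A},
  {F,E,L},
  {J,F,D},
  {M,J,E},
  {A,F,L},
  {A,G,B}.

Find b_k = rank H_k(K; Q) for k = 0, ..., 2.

b_0 = 1, b_1 = 2, b_2 = 1.

Take the total order A < B < D < E < F < G < J < L < M on the vertex set. Then K (dimension 2) consists of the simplices:

  0-simplices (9): A, B, D, E, F, G, J, L, M
  1-simplices (27): AB, AF, AG, AJ, AL, AM, BD, BE, BF, BG, BM, DF, DG, DJ, DL, DM, EF, EG, EJ, EL, EM, FJ, FL, GJ, GL, JM, LM
  2-simplices (18): ABG, ABM, AFJ, AFL, AGJ, ALM, BDF, BDG, BEF, BEM, DFJ, DGL, DJM, DLM, EFL, EGJ, EGL, EJM

Hence C_0 ≅ Z^9, C_1 ≅ Z^27, C_2 ≅ Z^18.

∂_1: C_1 → C_0 maps an edge to its endpoints' difference, ∂[p,q] = q − p. For instance
  ∂BE = E − B.
As a 9×27 matrix over Z this has rank 8, with invariant factors (1,1,1,1,1,1,1,1).

The boundary map ∂_2: C_2 → C_1 maps a triangle to the signed sum of its edges. For instance
  ∂AFL = FL − AL + AF,
  ∂ABM = BM − AM + AB.
The resulting 27×18 matrix has rank 17, and its Smith normal form has invariant factors (1,1,1,1,1,1,1,1,1,1,1,1,1,1,1,1,1).

Now H_k = ker ∂_k / im ∂_{k+1}, so:

  H_0: rank C_0 − rank ∂_1 = 9 − 8 = 1, and the invariant factors of ∂_1 are all 1, so H_0 ≅ Z.
  H_1: rank ker ∂_1 − rank ∂_2 = (27 − 8) − 17 = 2, and the invariant factors of ∂_2 are all 1, so H_1 ≅ Z^2.
  H_2: rank ker ∂_2 − rank ∂_3 = (18 − 17) − 0 = 1, and there is no ∂_3, so H_2 ≅ Z.

(K is a triangulation of the torus T^2.)

Hence the Betti numbers are b_0 = 1, b_1 = 2, b_2 = 1.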